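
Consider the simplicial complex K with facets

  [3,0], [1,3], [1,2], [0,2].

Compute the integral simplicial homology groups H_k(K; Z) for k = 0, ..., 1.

H_0 ≅ Z,  H_1 ≅ Z.

Take the total order 0 < 1 < 2 < 3 on the vertex set. Then K (dimension 1) consists of the simplices:

  0-simplices (4): [0], [1], [2], [3]
  1-simplices (4): [0,2], [0,3], [1,2], [1,3]

Hence C_0 ≅ Z^4, C_1 ≅ Z^4.

The boundary map ∂_1: C_1 → C_0 sends each edge [p,q] (with p < q) to q − p. For instance
  ∂[1,3] = [3] − [1].
The resulting 4×4 matrix has rank 3, and its Smith normal form has invariant factors (1,1,1).

From H_k ≅ ker(∂_k) / im(∂_{k+1}) we obtain:

  H_0: rank C_0 − rank ∂_1 = 4 − 3 = 1, and the invariant factors of ∂_1 are all 1, so H_0 = Z.
  H_1: rank ker ∂_1 − rank ∂_2 = (4 − 3) − 0 = 1, and there is no ∂_2, so H_1 = Z.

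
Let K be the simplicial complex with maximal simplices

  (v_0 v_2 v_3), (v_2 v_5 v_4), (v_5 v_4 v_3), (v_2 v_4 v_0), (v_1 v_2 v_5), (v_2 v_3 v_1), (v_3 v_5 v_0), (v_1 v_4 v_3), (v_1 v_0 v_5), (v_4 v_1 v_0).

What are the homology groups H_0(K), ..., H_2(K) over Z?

H_0 = Z,  H_1 = Z_2,  H_2 = 0.

K has 6 vertices, 15 edges, 10 triangles.
rank ∂_0 = 0, rank ∂_1 = 5 ⇒ b_0 = 6 − 0 − 5 = 1; all invariant factors of ∂_1 are 1 so no torsion. So H_0 = Z.
rank ∂_1 = 5, rank ∂_2 = 10 ⇒ b_1 = 15 − 5 − 10 = 0; ∂_2 has invariant factor(s) [2] giving torsion. So H_1 = Z_2.
rank ∂_2 = 10, rank ∂_3 = 0 ⇒ b_2 = 10 − 10 − 0 = 0. So H_2 = 0.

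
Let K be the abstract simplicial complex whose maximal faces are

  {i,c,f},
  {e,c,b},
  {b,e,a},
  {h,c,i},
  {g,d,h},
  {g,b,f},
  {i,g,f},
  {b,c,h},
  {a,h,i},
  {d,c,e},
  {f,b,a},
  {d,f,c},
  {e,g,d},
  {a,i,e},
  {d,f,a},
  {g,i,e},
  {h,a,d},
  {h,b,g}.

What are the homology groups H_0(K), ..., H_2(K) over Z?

Order the vertices as a < b < c < d < e < f < g < h < i. Listing each simplex with vertices in this order, K has dimension 2 with simplices:

  0-simplices (9): a, b, c, d, e, f, g, h, i
  1-simplices (27): ab, ad, ae, af, ah, ai, bc, be, bf, bg, bh, cd, ce, cf, ch, ci, de, df, dg, dh, eg, ei, fg, fi, gh, gi, hi
  2-simplices (18): abe, abf, adf, adh, aei, ahi, bce, bch, bfg, bgh, cde, cdf, cfi, chi, deg, dgh, egi, fgi

giving chain groups C_0 ≅ Z^9, C_1 ≅ Z^27, C_2 ≅ Z^18.

Boundary ∂_1: C_1 → C_0 maps an edge to its endpoints' difference, ∂[p,q] = q − p. For instance
  ∂cf = f − c.
The resulting 9×27 matrix has rank 8, and its Smith normal form has invariant factors (1,1,1,1,1,1,1,1).

Boundary ∂_2: C_2 → C_1 maps a triangle to the signed sum of its edges. For instance
  ∂fgi = gi − fi + fg,
  ∂adh = dh − ah + ad.
This gives a 27×18 integer matrix of rank 17; reducing to Smith normal form yields diagonal entries (1,1,1,1,1,1,1,1,1,1,1,1,1,1,1,1,1).

Reading off H_k = ker ∂_k / im ∂_{k+1}:

  H_0: rank C_0 − rank ∂_1 = 9 − 8 = 1, and the invariant factors of ∂_1 are all 1, so H_0 = Z.
  H_1: rank ker ∂_1 − rank ∂_2 = (27 − 8) − 17 = 2, and the invariant factors of ∂_2 are all 1, so H_1 = Z^2.
  H_2: rank ker ∂_2 − rank ∂_3 = (18 − 17) − 0 = 1, and there is no ∂_3, so H_2 = Z.

H_0 ≅ Z,  H_1 ≅ Z^2,  H_2 ≅ Z.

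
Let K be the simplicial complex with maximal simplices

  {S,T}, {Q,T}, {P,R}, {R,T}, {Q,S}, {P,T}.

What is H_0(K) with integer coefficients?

H_0 = Z.

We work with the vertex ordering P < Q < R < S < T. The simplices of K, each written with vertices in increasing order, are:

  0-simplices (5): P, Q, R, S, T
  1-simplices (6): PR, PT, QS, QT, RT, ST

giving chain groups C_0 ≅ Z^5, C_1 ≅ Z^6.

The boundary map ∂_1: C_1 → C_0 sends each edge [p,q] (with p < q) to q − p. For instance
  ∂QS = S − Q.
As a 5×6 matrix over Z this has rank 4, with invariant factors (1,1,1,1).

From H_k ≅ ker(∂_k) / im(∂_{k+1}) we obtain:

  H_0: rank C_0 − rank ∂_1 = 5 − 4 = 1, and the invariant factors of ∂_1 are all 1, so H_0 = Z.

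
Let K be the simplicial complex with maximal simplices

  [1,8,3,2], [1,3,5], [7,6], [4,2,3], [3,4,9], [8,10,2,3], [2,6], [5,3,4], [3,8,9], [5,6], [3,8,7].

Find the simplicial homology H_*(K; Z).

H_0 ≅ Z,  H_1 ≅ Z^2,  H_2 = 0,  H_3 = 0.

Take the total order 1 < 2 < 3 < 4 < 5 < 6 < 7 < 8 < 9 < 10 on the vertex set. Then K (dimension 3) consists of the simplices:

  0-simplices (10): [1], [2], [3], [4], [5], [6], [7], [8], [9], [10]
  1-simplices (22): [1,2], [1,3], [1,5], [1,8], [2,3], [2,4], [2,6], [2,8], [2,10], [3,4], [3,5], [3,7], [3,8], [3,9], [3,10], [4,5], [4,9], [5,6], [6,7], [7,8], [8,9], [8,10]
  2-simplices (13): [1,2,3], [1,2,8], [1,3,5], [1,3,8], [2,3,4], [2,3,8], [2,3,10], [2,8,10], [3,4,5], [3,4,9], [3,7,8], [3,8,9], [3,8,10]
  3-simplices (2): [1,2,3,8], [2,3,8,10]

giving chain groups C_0 ≅ Z^10, C_1 ≅ Z^22, C_2 ≅ Z^13, C_3 ≅ Z^2.

The boundary map ∂_1: C_1 → C_0 maps an edge to its endpoints' difference, ∂[p,q] = q − p.
The 10×22 boundary matrix has rank 9 and Smith normal form diag(1,1,1,1,1,1,1,1,1).

∂_2: C_2 → C_1 acts by ∂[p,q,r] = [q,r] − [p,r] + [p,q]. For instance
  ∂[1,3,8] = [3,8] − [1,8] + [1,3],
  ∂[3,8,10] = [8,10] − [3,10] + [3,8].
As a 22×13 matrix over Z this has rank 11, with invariant factors (1,1,1,1,1,1,1,1,1,1,1).

∂_3: C_3 → C_2 sends each 3-simplex σ to the alternating sum Σ_i (−1)^i (σ with its i-th vertex removed). For instance
  ∂[1,2,3,8] = [2,3,8] − [1,3,8] + [1,2,8] − [1,2,3],
  ∂[2,3,8,10] = [3,8,10] − [2,8,10] + [2,3,10] − [2,3,8].
As a 13×2 matrix over Z this has rank 2, with invariant factors (1,1).

From H_k ≅ ker(∂_k) / im(∂_{k+1}) we obtain:

  H_0: rank C_0 − rank ∂_1 = 10 − 9 = 1, and the invariant factors of ∂_1 are all 1, so H_0 = Z.
  H_1: rank ker ∂_1 − rank ∂_2 = (22 − 9) − 11 = 2, and the invariant factors of ∂_2 are all 1, so H_1 = Z^2.
  H_2: rank ker ∂_2 − rank ∂_3 = (13 − 11) − 2 = 0, and the invariant factors of ∂_3 are all 1, so H_2 = 0.
  H_3: rank ker ∂_3 − rank ∂_4 = (2 − 2) − 0 = 0, and there is no ∂_4, so H_3 = 0.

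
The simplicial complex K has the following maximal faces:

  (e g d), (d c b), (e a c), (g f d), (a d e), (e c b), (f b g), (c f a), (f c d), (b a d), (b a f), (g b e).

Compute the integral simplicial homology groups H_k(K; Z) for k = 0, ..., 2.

Fix the vertex order a < b < c < d < e < f < g and write every simplex with vertices in increasing order. Then dim K = 2 and the simplices of K are:

  0-simplices (7): a, b, c, d, e, f, g
  1-simplices (18): ab, ac, ad, ae, af, bc, bd, be, bf, bg, cd, ce, cf, de, df, dg, eg, fg
  2-simplices (12): abd, abf, ace, acf, ade, bcd, bce, beg, bfg, cdf, deg, dfg

so the chain groups are C_0 ≅ Z^7, C_1 ≅ Z^18, C_2 ≅ Z^12.

The boundary map ∂_1: C_1 → C_0 is given by ∂[p,q] = [q] − [p].
The 7×18 boundary matrix has rank 6 and Smith normal form diag(1,1,1,1,1,1).

The boundary map ∂_2: C_2 → C_1 maps a triangle to the signed sum of its edges. For instance
  ∂bce = ce − be + bc,
  ∂ade = de − ae + ad.
The resulting 18×12 matrix has rank 12, and its Smith normal form has invariant factors (1,1,1,1,1,1,1,1,1,1,1,2).

Reading off H_k = ker ∂_k / im ∂_{k+1}:

  H_0: rank C_0 − rank ∂_1 = 7 − 6 = 1, and the invariant factors of ∂_1 are all 1, so H_0 ≅ Z.
  H_1: rank ker ∂_1 − rank ∂_2 = (18 − 6) − 12 = 0, and ∂_2 has invariant factor 2 > 1, so H_1 ≅ Z/2Z.
  H_2: rank ker ∂_2 − rank ∂_3 = (12 − 12) − 0 = 0, and there is no ∂_3, so H_2 ≅ 0.

As a check, the Euler characteristic is 7 − 18 + 12 = 1, which agrees with 1 − 0 + 0 = 1.
(K is a triangulation of the real projective plane RP^2.)

H_0 = Z,  H_1 = Z/2Z,  H_2 = 0.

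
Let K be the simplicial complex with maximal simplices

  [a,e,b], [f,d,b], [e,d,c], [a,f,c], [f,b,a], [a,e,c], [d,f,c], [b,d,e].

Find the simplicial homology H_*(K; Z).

H_0 ≅ Z,  H_1 = 0,  H_2 ≅ Z.

Fix the vertex order a < b < c < d < e < f and write every simplex with vertices in increasing order. Then dim K = 2 and the simplices of K are:

  0-simplices (6): a, b, c, d, e, f
  1-simplices (12): ab, ac, ae, af, bd, be, bf, cd, ce, cf, de, df
  2-simplices (8): abe, abf, ace, acf, bde, bdf, cde, cdf

giving chain groups C_0 ≅ Z^6, C_1 ≅ Z^12, C_2 ≅ Z^8.

The boundary map ∂_1: C_1 → C_0 is given by ∂[p,q] = [q] − [p]. For instance
  ∂ab = b − a.
The resulting 6×12 matrix has rank 5, and its Smith normal form has invariant factors (1,1,1,1,1).

∂_2: C_2 → C_1 acts by ∂[p,q,r] = [q,r] − [p,r] + [p,q]. For instance
  ∂acf = cf − af + ac,
  ∂abf = bf − af + ab.
The 12×8 boundary matrix has rank 7 and Smith normal form diag(1,1,1,1,1,1,1).

From H_k ≅ ker(∂_k) / im(∂_{k+1}) we obtain:

  H_0: rank C_0 − rank ∂_1 = 6 − 5 = 1, and the invariant factors of ∂_1 are all 1, so H_0 = Z.
  H_1: rank ker ∂_1 − rank ∂_2 = (12 − 5) − 7 = 0, and the invariant factors of ∂_2 are all 1, so H_1 = 0.
  H_2: rank ker ∂_2 − rank ∂_3 = (8 − 7) − 0 = 1, and there is no ∂_3, so H_2 = Z.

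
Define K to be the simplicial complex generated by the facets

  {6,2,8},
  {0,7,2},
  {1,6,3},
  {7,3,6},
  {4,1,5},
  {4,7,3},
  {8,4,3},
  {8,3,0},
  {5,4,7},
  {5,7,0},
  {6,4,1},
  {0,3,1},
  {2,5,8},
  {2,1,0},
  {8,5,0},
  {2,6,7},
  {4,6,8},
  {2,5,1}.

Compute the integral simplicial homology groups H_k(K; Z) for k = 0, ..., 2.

H_0 ≅ Z,  H_1 ≅ Z ⊕ Z/2Z,  H_2 = 0.

K has 9 vertices, 27 edges, 18 triangles.
rank ∂_0 = 0, rank ∂_1 = 8 ⇒ b_0 = 9 − 0 − 8 = 1; all invariant factors of ∂_1 are 1 so no torsion. So H_0 = Z.
rank ∂_1 = 8, rank ∂_2 = 18 ⇒ b_1 = 27 − 8 − 18 = 1; ∂_2 has invariant factor(s) [2] giving torsion. So H_1 = Z ⊕ Z/2Z.
rank ∂_2 = 18, rank ∂_3 = 0 ⇒ b_2 = 18 − 18 − 0 = 0. So H_2 = 0.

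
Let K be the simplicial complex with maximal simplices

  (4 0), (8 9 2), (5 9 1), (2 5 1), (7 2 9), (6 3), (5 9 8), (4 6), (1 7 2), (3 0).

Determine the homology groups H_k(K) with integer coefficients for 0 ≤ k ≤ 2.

H_0 ≅ Z^2,  H_1 ≅ Z^2,  H_2 = 0.

Take the total order 0 < 1 < 2 < 3 < 4 < 5 < 6 < 7 < 8 < 9 on the vertex set. Then K (dimension 2) consists of the simplices:

  0-simplices (10): [0], [1], [2], [3], [4], [5], [6], [7], [8], [9]
  1-simplices (16): [0,3], [0,4], [1,2], [1,5], [1,7], [1,9], [2,5], [2,7], [2,8], [2,9], [3,6], [4,6], [5,8], [5,9], [7,9], [8,9]
  2-simplices (6): [1,2,5], [1,2,7], [1,5,9], [2,7,9], [2,8,9], [5,8,9]

so the chain groups are C_0 ≅ Z^10, C_1 ≅ Z^16, C_2 ≅ Z^6.

The boundary map ∂_1: C_1 → C_0 is given by ∂[p,q] = [q] − [p]. For instance
  ∂[2,5] = [5] − [2].
This gives a 10×16 integer matrix of rank 8; reducing to Smith normal form yields diagonal entries (1,1,1,1,1,1,1,1).

Boundary ∂_2: C_2 → C_1 maps a triangle to the signed sum of its edges. For instance
  ∂[1,2,7] = [2,7] − [1,7] + [1,2],
  ∂[2,8,9] = [8,9] − [2,9] + [2,8].
This gives a 16×6 integer matrix of rank 6; reducing to Smith normal form yields diagonal entries (1,1,1,1,1,1).

Reading off H_k = ker ∂_k / im ∂_{k+1}:

  H_0: rank C_0 − rank ∂_1 = 10 − 8 = 2, and the invariant factors of ∂_1 are all 1, so H_0 ≅ Z^2.
  H_1: rank ker ∂_1 − rank ∂_2 = (16 − 8) − 6 = 2, and the invariant factors of ∂_2 are all 1, so H_1 ≅ Z^2.
  H_2: rank ker ∂_2 − rank ∂_3 = (6 − 6) − 0 = 0, and there is no ∂_3, so H_2 ≅ 0.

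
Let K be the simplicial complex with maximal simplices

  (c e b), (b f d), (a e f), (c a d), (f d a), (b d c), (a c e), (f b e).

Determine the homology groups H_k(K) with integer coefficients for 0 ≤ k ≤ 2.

H_0 ≅ Z,  H_1 = 0,  H_2 ≅ Z.

We work with the vertex ordering a < b < c < d < e < f. The simplices of K, each written with vertices in increasing order, are:

  0-simplices (6): a, b, c, d, e, f
  1-simplices (12): ac, ad, ae, af, bc, bd, be, bf, cd, ce, df, ef
  2-simplices (8): acd, ace, adf, aef, bcd, bce, bdf, bef

giving chain groups C_0 ≅ Z^6, C_1 ≅ Z^12, C_2 ≅ Z^8.

The boundary map ∂_1: C_1 → C_0 is given by ∂[p,q] = [q] − [p].
As a 6×12 matrix over Z this has rank 5, with invariant factors (1,1,1,1,1).

The boundary map ∂_2: C_2 → C_1 maps a triangle to the signed sum of its edges. For instance
  ∂bcd = cd − bd + bc,
  ∂bdf = df − bf + bd.
This gives a 12×8 integer matrix of rank 7; reducing to Smith normal form yields diagonal entries (1,1,1,1,1,1,1).

From H_k ≅ ker(∂_k) / im(∂_{k+1}) we obtain:

  H_0: rank C_0 − rank ∂_1 = 6 − 5 = 1, and the invariant factors of ∂_1 are all 1, so H_0 ≅ Z.
  H_1: rank ker ∂_1 − rank ∂_2 = (12 − 5) − 7 = 0, and the invariant factors of ∂_2 are all 1, so H_1 ≅ 0.
  H_2: rank ker ∂_2 − rank ∂_3 = (8 − 7) − 0 = 1, and there is no ∂_3, so H_2 ≅ Z.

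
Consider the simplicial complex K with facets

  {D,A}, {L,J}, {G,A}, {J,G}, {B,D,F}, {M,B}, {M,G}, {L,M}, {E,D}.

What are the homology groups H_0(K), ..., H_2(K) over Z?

We work with the vertex ordering A < B < D < E < F < G < J < L < M. The simplices of K, each written with vertices in increasing order, are:

  0-simplices (9): A, B, D, E, F, G, J, L, M
  1-simplices (11): AD, AG, BD, BF, BM, DE, DF, GJ, GM, JL, LM
  2-simplices (1): BDF

Hence C_0 ≅ Z^9, C_1 ≅ Z^11, C_2 ≅ Z^1.

∂_1: C_1 → C_0 maps an edge to its endpoints' difference, ∂[p,q] = q − p.
This gives a 9×11 integer matrix of rank 8; reducing to Smith normal form yields diagonal entries (1,1,1,1,1,1,1,1).

∂_2: C_2 → C_1 sends each 2-simplex [p,q,r] to [q,r] − [p,r] + [p,q]. For instance
  ∂BDF = DF − BF + BD.
The 11×1 boundary matrix has rank 1 and Smith normal form diag(1).

Reading off H_k = ker ∂_k / im ∂_{k+1}:

  H_0: rank C_0 − rank ∂_1 = 9 − 8 = 1, and the invariant factors of ∂_1 are all 1, so H_0 = Z.
  H_1: rank ker ∂_1 − rank ∂_2 = (11 − 8) − 1 = 2, and the invariant factors of ∂_2 are all 1, so H_1 = Z^2.
  H_2: rank ker ∂_2 − rank ∂_3 = (1 − 1) − 0 = 0, and there is no ∂_3, so H_2 = 0.

H_0 = Z,  H_1 = Z^2,  H_2 = 0.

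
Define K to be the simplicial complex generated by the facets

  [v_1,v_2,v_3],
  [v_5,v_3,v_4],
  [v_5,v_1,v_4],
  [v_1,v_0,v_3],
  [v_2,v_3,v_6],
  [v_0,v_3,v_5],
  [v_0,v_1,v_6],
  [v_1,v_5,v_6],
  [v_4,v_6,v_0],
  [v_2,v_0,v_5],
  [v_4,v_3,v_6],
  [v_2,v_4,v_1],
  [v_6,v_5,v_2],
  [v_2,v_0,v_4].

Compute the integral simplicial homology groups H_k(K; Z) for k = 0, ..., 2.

Fix the vertex order v_0 < v_1 < v_2 < v_3 < v_4 < v_5 < v_6 and write every simplex with vertices in increasing order. Then dim K = 2 and the simplices of K are:

  0-simplices (7): [v_0], [v_1], [v_2], [v_3], [v_4], [v_5], [v_6]
  1-simplices (21): (21 of them)
  2-simplices (14): (14 of them)

so the chain groups are C_0 ≅ Z^7, C_1 ≅ Z^21, C_2 ≅ Z^14.

Boundary ∂_1: C_1 → C_0 sends each edge [p,q] (with p < q) to q − p. For instance
  ∂[v_1,v_5] = [v_5] − [v_1].
The 7×21 boundary matrix has rank 6 and Smith normal form diag(1,1,1,1,1,1).

Boundary ∂_2: C_2 → C_1 maps a triangle to the signed sum of its edges. For instance
  ∂[v_3,v_4,v_5] = [v_4,v_5] − [v_3,v_5] + [v_3,v_4],
  ∂[v_1,v_4,v_5] = [v_4,v_5] − [v_1,v_5] + [v_1,v_4].
The resulting 21×14 matrix has rank 13, and its Smith normal form has invariant factors (1,1,1,1,1,1,1,1,1,1,1,1,1).

Now H_k = ker ∂_k / im ∂_{k+1}, so:

  H_0: rank C_0 − rank ∂_1 = 7 − 6 = 1, and the invariant factors of ∂_1 are all 1, so H_0 = Z.
  H_1: rank ker ∂_1 − rank ∂_2 = (21 − 6) − 13 = 2, and the invariant factors of ∂_2 are all 1, so H_1 = Z^2.
  H_2: rank ker ∂_2 − rank ∂_3 = (14 − 13) − 0 = 1, and there is no ∂_3, so H_2 = Z.

H_0 = Z,  H_1 = Z^2,  H_2 = Z.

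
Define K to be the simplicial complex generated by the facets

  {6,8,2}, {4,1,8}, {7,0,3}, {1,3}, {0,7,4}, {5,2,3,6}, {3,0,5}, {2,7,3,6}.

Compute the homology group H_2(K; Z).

H_2 = 0.

Order the vertices as 0 < 1 < 2 < 3 < 4 < 5 < 6 < 7 < 8. Listing each simplex with vertices in this order, K has dimension 3 with simplices:

  0-simplices (9): [0], [1], [2], [3], [4], [5], [6], [7], [8]
  1-simplices (20): [0,3], [0,4], [0,5], [0,7], [1,3], [1,4], [1,8], [2,3], [2,5], [2,6], [2,7], [2,8], [3,5], [3,6], [3,7], [4,7], [4,8], [5,6], [6,7], [6,8]
  2-simplices (12): [0,3,5], [0,3,7], [0,4,7], [1,4,8], [2,3,5], [2,3,6], [2,3,7], [2,5,6], [2,6,7], [2,6,8], [3,5,6], [3,6,7]
  3-simplices (2): [2,3,5,6], [2,3,6,7]

giving chain groups C_0 ≅ Z^9, C_1 ≅ Z^20, C_2 ≅ Z^12, C_3 ≅ Z^2.

∂_1: C_1 → C_0 sends each edge [p,q] (with p < q) to q − p.
As a 9×20 matrix over Z this has rank 8, with invariant factors (1,1,1,1,1,1,1,1).

Boundary ∂_2: C_2 → C_1 sends each 2-simplex [p,q,r] to [q,r] − [p,r] + [p,q]. For instance
  ∂[2,3,6] = [3,6] − [2,6] + [2,3],
  ∂[1,4,8] = [4,8] − [1,8] + [1,4].
This gives a 20×12 integer matrix of rank 10; reducing to Smith normal form yields diagonal entries (1,1,1,1,1,1,1,1,1,1).

∂_3: C_3 → C_2 sends each 3-simplex σ to the alternating sum Σ_i (−1)^i (σ with its i-th vertex removed). For instance
  ∂[2,3,5,6] = [3,5,6] − [2,5,6] + [2,3,6] − [2,3,5],
  ∂[2,3,6,7] = [3,6,7] − [2,6,7] + [2,3,7] − [2,3,6].
As a 12×2 matrix over Z this has rank 2, with invariant factors (1,1).

Reading off H_k = ker ∂_k / im ∂_{k+1}:

  H_2: rank ker ∂_2 − rank ∂_3 = (12 − 10) − 2 = 0, and the invariant factors of ∂_3 are all 1, so H_2 = 0.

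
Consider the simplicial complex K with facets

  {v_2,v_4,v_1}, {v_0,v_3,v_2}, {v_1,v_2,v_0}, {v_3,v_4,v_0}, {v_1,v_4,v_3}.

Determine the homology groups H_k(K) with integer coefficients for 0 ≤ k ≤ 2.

Order the vertices as v_0 < v_1 < v_2 < v_3 < v_4. Listing each simplex with vertices in this order, K has dimension 2 with simplices:

  0-simplices (5): [v_0], [v_1], [v_2], [v_3], [v_4]
  1-simplices (10): [v_0,v_1], [v_0,v_2], [v_0,v_3], [v_0,v_4], [v_1,v_2], [v_1,v_3], [v_1,v_4], [v_2,v_3], [v_2,v_4], [v_3,v_4]
  2-simplices (5): [v_0,v_1,v_2], [v_0,v_2,v_3], [v_0,v_3,v_4], [v_1,v_2,v_4], [v_1,v_3,v_4]

Hence C_0 ≅ Z^5, C_1 ≅ Z^10, C_2 ≅ Z^5.

∂_1: C_1 → C_0 is given by ∂[p,q] = [q] − [p]. For instance
  ∂[v_0,v_4] = [v_4] − [v_0].
The resulting 5×10 matrix has rank 4, and its Smith normal form has invariant factors (1,1,1,1).

Boundary ∂_2: C_2 → C_1 acts by ∂[p,q,r] = [q,r] − [p,r] + [p,q]. For instance
  ∂[v_0,v_3,v_4] = [v_3,v_4] − [v_0,v_4] + [v_0,v_3],
  ∂[v_1,v_3,v_4] = [v_3,v_4] − [v_1,v_4] + [v_1,v_3].
This gives a 10×5 integer matrix of rank 5; reducing to Smith normal form yields diagonal entries (1,1,1,1,1).

Now H_k = ker ∂_k / im ∂_{k+1}, so:

  H_0: rank C_0 − rank ∂_1 = 5 − 4 = 1, and the invariant factors of ∂_1 are all 1, so H_0 = Z.
  H_1: rank ker ∂_1 − rank ∂_2 = (10 − 4) − 5 = 1, and the invariant factors of ∂_2 are all 1, so H_1 = Z.
  H_2: rank ker ∂_2 − rank ∂_3 = (5 − 5) − 0 = 0, and there is no ∂_3, so H_2 = 0.

H_0 ≅ Z,  H_1 ≅ Z,  H_2 = 0.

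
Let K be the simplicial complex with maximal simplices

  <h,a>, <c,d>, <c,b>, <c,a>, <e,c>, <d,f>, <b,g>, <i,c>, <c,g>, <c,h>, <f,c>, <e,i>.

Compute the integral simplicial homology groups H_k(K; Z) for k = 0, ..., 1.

H_0 = Z,  H_1 = Z^4.

We work with the vertex ordering a < b < c < d < e < f < g < h < i. The simplices of K, each written with vertices in increasing order, are:

  0-simplices (9): a, b, c, d, e, f, g, h, i
  1-simplices (12): ac, ah, bc, bg, cd, ce, cf, cg, ch, ci, df, ei

Hence C_0 ≅ Z^9, C_1 ≅ Z^12.

∂_1: C_1 → C_0 sends each edge [p,q] (with p < q) to q − p.
The resulting 9×12 matrix has rank 8, and its Smith normal form has invariant factors (1,1,1,1,1,1,1,1).

Now H_k = ker ∂_k / im ∂_{k+1}, so:

  H_0: rank C_0 − rank ∂_1 = 9 − 8 = 1, and the invariant factors of ∂_1 are all 1, so H_0 ≅ Z.
  H_1: rank ker ∂_1 − rank ∂_2 = (12 − 8) − 0 = 4, and there is no ∂_2, so H_1 ≅ Z^4.

(K is a triangulation of a wedge of 4 circles.)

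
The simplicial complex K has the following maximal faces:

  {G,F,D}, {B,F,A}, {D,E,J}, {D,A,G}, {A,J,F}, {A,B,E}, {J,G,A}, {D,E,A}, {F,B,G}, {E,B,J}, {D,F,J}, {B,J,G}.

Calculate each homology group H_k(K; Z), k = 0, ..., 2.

H_0 ≅ Z,  H_1 ≅ Z/2,  H_2 = 0.

Take the total order A < B < D < E < F < G < J on the vertex set. Then K (dimension 2) consists of the simplices:

  0-simplices (7): A, B, D, E, F, G, J
  1-simplices (18): AB, AD, AE, AF, AG, AJ, BE, BF, BG, BJ, DE, DF, DG, DJ, EJ, FG, FJ, GJ
  2-simplices (12): ABE, ABF, ADE, ADG, AFJ, AGJ, BEJ, BFG, BGJ, DEJ, DFG, DFJ

so the chain groups are C_0 ≅ Z^7, C_1 ≅ Z^18, C_2 ≅ Z^12.

∂_1: C_1 → C_0 maps an edge to its endpoints' difference, ∂[p,q] = q − p. For instance
  ∂DE = E − D.
This gives a 7×18 integer matrix of rank 6; reducing to Smith normal form yields diagonal entries (1,1,1,1,1,1).

∂_2: C_2 → C_1 acts by ∂[p,q,r] = [q,r] − [p,r] + [p,q]. For instance
  ∂ABF = BF − AF + AB,
  ∂DEJ = EJ − DJ + DE.
As a 18×12 matrix over Z this has rank 12, with invariant factors (1,1,1,1,1,1,1,1,1,1,1,2).

Now H_k = ker ∂_k / im ∂_{k+1}, so:

  H_0: rank C_0 − rank ∂_1 = 7 − 6 = 1, and the invariant factors of ∂_1 are all 1, so H_0 ≅ Z.
  H_1: rank ker ∂_1 − rank ∂_2 = (18 − 6) − 12 = 0, and ∂_2 has invariant factor 2 > 1, so H_1 ≅ Z/2.
  H_2: rank ker ∂_2 − rank ∂_3 = (12 − 12) − 0 = 0, and there is no ∂_3, so H_2 ≅ 0.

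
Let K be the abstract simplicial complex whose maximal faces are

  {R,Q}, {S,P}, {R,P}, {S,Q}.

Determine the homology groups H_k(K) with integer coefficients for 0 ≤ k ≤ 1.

Fix the vertex order P < Q < R < S and write every simplex with vertices in increasing order. Then dim K = 1 and the simplices of K are:

  0-simplices (4): P, Q, R, S
  1-simplices (4): PR, PS, QR, QS

so the chain groups are C_0 ≅ Z^4, C_1 ≅ Z^4.

The boundary map ∂_1: C_1 → C_0 sends each edge [p,q] (with p < q) to q − p. For instance
  ∂PR = R − P.
As a 4×4 matrix over Z this has rank 3, with invariant factors (1,1,1).

Reading off H_k = ker ∂_k / im ∂_{k+1}:

  H_0: rank C_0 − rank ∂_1 = 4 − 3 = 1, and the invariant factors of ∂_1 are all 1, so H_0 = Z.
  H_1: rank ker ∂_1 − rank ∂_2 = (4 − 3) − 0 = 1, and there is no ∂_2, so H_1 = Z.

As a check, the Euler characteristic is 4 − 4 = 0, which agrees with 1 − 1 = 0.

H_0 = Z,  H_1 = Z.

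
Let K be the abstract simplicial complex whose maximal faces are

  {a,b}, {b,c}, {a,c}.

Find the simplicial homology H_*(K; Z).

Take the total order a < b < c on the vertex set. Then K (dimension 1) consists of the simplices:

  0-simplices (3): a, b, c
  1-simplices (3): ab, ac, bc

Hence C_0 ≅ Z^3, C_1 ≅ Z^3.

Boundary ∂_1: C_1 → C_0 maps an edge to its endpoints' difference, ∂[p,q] = q − p. For instance
  ∂bc = c − b.
As a 3×3 matrix over Z this has rank 2, with invariant factors (1,1).

Reading off H_k = ker ∂_k / im ∂_{k+1}:

  H_0: rank C_0 − rank ∂_1 = 3 − 2 = 1, and the invariant factors of ∂_1 are all 1, so H_0 = Z.
  H_1: rank ker ∂_1 − rank ∂_2 = (3 − 2) − 0 = 1, and there is no ∂_2, so H_1 = Z.

H_0 ≅ Z,  H_1 ≅ Z.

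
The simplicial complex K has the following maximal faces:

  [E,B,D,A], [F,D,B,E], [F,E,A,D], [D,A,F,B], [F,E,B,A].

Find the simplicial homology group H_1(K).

We work with the vertex ordering A < B < D < E < F. The simplices of K, each written with vertices in increasing order, are:

  0-simplices (5): A, B, D, E, F
  1-simplices (10): AB, AD, AE, AF, BD, BE, BF, DE, DF, EF
  2-simplices (10): ABD, ABE, ABF, ADE, ADF, AEF, BDE, BDF, BEF, DEF
  3-simplices (5): ABDE, ABDF, ABEF, ADEF, BDEF

Hence C_0 ≅ Z^5, C_1 ≅ Z^10, C_2 ≅ Z^10, C_3 ≅ Z^5.

∂_1: C_1 → C_0 sends each edge [p,q] (with p < q) to q − p.
As a 5×10 matrix over Z this has rank 4, with invariant factors (1,1,1,1).

∂_2: C_2 → C_1 acts by ∂[p,q,r] = [q,r] − [p,r] + [p,q]. For instance
  ∂ABD = BD − AD + AB,
  ∂ADE = DE − AE + AD.
As a 10×10 matrix over Z this has rank 6, with invariant factors (1,1,1,1,1,1).

∂_3: C_3 → C_2 sends each 3-simplex σ to the alternating sum Σ_i (−1)^i (σ with its i-th vertex removed). For instance
  ∂ABDF = BDF − ADF + ABF − ABD,
  ∂BDEF = DEF − BEF + BDF − BDE.
The resulting 10×5 matrix has rank 4, and its Smith normal form has invariant factors (1,1,1,1).

Now H_k = ker ∂_k / im ∂_{k+1}, so:

  H_1: rank ker ∂_1 − rank ∂_2 = (10 − 4) − 6 = 0, and the invariant factors of ∂_2 are all 1, so H_1 ≅ 0.

H_1 = 0.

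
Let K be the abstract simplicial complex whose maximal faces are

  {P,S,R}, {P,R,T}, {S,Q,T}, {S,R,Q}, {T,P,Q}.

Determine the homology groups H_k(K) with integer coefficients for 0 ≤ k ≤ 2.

K has 5 vertices, 10 edges, 5 triangles.
rank ∂_0 = 0, rank ∂_1 = 4 ⇒ b_0 = 5 − 0 − 4 = 1; all invariant factors of ∂_1 are 1 so no torsion. So H_0 = Z.
rank ∂_1 = 4, rank ∂_2 = 5 ⇒ b_1 = 10 − 4 − 5 = 1; all invariant factors of ∂_2 are 1 so no torsion. So H_1 = Z.
rank ∂_2 = 5, rank ∂_3 = 0 ⇒ b_2 = 5 − 5 − 0 = 0. So H_2 = 0.

H_0 ≅ Z,  H_1 ≅ Z,  H_2 = 0.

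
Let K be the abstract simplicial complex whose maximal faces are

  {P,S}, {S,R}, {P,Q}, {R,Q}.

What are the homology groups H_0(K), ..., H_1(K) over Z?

Order the vertices as P < Q < R < S. Listing each simplex with vertices in this order, K has dimension 1 with simplices:

  0-simplices (4): P, Q, R, S
  1-simplices (4): PQ, PS, QR, RS

giving chain groups C_0 ≅ Z^4, C_1 ≅ Z^4.

The boundary map ∂_1: C_1 → C_0 maps an edge to its endpoints' difference, ∂[p,q] = q − p. For instance
  ∂PQ = Q − P.
The resulting 4×4 matrix has rank 3, and its Smith normal form has invariant factors (1,1,1).

Reading off H_k = ker ∂_k / im ∂_{k+1}:

  H_0: rank C_0 − rank ∂_1 = 4 − 3 = 1, and the invariant factors of ∂_1 are all 1, so H_0 ≅ Z.
  H_1: rank ker ∂_1 − rank ∂_2 = (4 − 3) − 0 = 1, and there is no ∂_2, so H_1 ≅ Z.

H_0 ≅ Z,  H_1 ≅ Z.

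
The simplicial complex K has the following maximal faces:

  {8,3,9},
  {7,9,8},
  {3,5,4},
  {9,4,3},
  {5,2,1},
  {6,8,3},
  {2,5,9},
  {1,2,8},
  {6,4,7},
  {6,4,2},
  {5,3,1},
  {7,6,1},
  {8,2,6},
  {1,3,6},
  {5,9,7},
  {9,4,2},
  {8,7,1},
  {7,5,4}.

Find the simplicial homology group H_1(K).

H_1 = Z × Z/2.

Fix the vertex order 1 < 2 < 3 < 4 < 5 < 6 < 7 < 8 < 9 and write every simplex with vertices in increasing order. Then dim K = 2 and the simplices of K are:

  0-simplices (9): [1], [2], [3], [4], [5], [6], [7], [8], [9]
  1-simplices (27): (27 of them)
  2-simplices (18): [1,2,5], [1,2,8], [1,3,5], [1,3,6], [1,6,7], [1,7,8], [2,4,6], [2,4,9], [2,5,9], [2,6,8], [3,4,5], [3,4,9], [3,6,8], [3,8,9], [4,5,7], [4,6,7], [5,7,9], [7,8,9]

so the chain groups are C_0 ≅ Z^9, C_1 ≅ Z^27, C_2 ≅ Z^18.

∂_1: C_1 → C_0 maps an edge to its endpoints' difference, ∂[p,q] = q − p. For instance
  ∂[8,9] = [9] − [8].
The 9×27 boundary matrix has rank 8 and Smith normal form diag(1,1,1,1,1,1,1,1).

The boundary map ∂_2: C_2 → C_1 sends each 2-simplex [p,q,r] to [q,r] − [p,r] + [p,q]. For instance
  ∂[1,6,7] = [6,7] − [1,7] + [1,6],
  ∂[4,6,7] = [6,7] − [4,7] + [4,6].
This gives a 27×18 integer matrix of rank 18; reducing to Smith normal form yields diagonal entries (1,1,1,1,1,1,1,1,1,1,1,1,1,1,1,1,1,2).

Reading off H_k = ker ∂_k / im ∂_{k+1}:

  H_1: rank ker ∂_1 − rank ∂_2 = (27 − 8) − 18 = 1, and ∂_2 has invariant factor 2 > 1, so H_1 = Z × Z/2.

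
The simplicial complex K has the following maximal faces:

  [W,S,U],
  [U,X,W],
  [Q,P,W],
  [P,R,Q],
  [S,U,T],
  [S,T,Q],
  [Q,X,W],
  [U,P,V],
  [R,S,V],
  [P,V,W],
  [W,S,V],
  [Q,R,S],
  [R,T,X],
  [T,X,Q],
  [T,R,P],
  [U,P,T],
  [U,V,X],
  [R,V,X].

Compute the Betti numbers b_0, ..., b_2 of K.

b_0 = 1, b_1 = 1, b_2 = 0.

We work with the vertex ordering P < Q < R < S < T < U < V < W < X. The simplices of K, each written with vertices in increasing order, are:

  0-simplices (9): P, Q, R, S, T, U, V, W, X
  1-simplices (27): PQ, PR, PT, PU, PV, PW, QR, QS, QT, QW, QX, RS, RT, RV, RX, ST, SU, SV, SW, TU, TX, UV, UW, UX, VW, VX, WX
  2-simplices (18): PQR, PQW, PRT, PTU, PUV, PVW, QRS, QST, QTX, QWX, RSV, RTX, RVX, STU, SUW, SVW, UVX, UWX

Hence C_0 ≅ Z^9, C_1 ≅ Z^27, C_2 ≅ Z^18.

∂_1: C_1 → C_0 maps an edge to its endpoints' difference, ∂[p,q] = q − p. For instance
  ∂UX = X − U.
This gives a 9×27 integer matrix of rank 8; reducing to Smith normal form yields diagonal entries (1,1,1,1,1,1,1,1).

Boundary ∂_2: C_2 → C_1 maps a triangle to the signed sum of its edges. For instance
  ∂UWX = WX − UX + UW,
  ∂PRT = RT − PT + PR.
The resulting 27×18 matrix has rank 18, and its Smith normal form has invariant factors (1,1,1,1,1,1,1,1,1,1,1,1,1,1,1,1,1,2).

Computing H_k = (kernel of ∂_k) / (image of ∂_{k+1}):

  H_0: rank C_0 − rank ∂_1 = 9 − 8 = 1, and the invariant factors of ∂_1 are all 1, so H_0 ≅ Z.
  H_1: rank ker ∂_1 − rank ∂_2 = (27 − 8) − 18 = 1, and ∂_2 has invariant factor 2 > 1, so H_1 ≅ Z ⊕ Z/2Z.
  H_2: rank ker ∂_2 − rank ∂_3 = (18 − 18) − 0 = 0, and there is no ∂_3, so H_2 ≅ 0.

(K is a triangulation of the Klein bottle.)

Hence the Betti numbers are b_0 = 1, b_1 = 1, b_2 = 0.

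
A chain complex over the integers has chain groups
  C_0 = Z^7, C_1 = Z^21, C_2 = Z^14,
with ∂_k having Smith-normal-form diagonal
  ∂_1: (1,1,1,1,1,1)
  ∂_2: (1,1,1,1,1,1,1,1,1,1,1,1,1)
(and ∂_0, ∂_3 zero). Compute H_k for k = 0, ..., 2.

H_0: b_0 = 7 − 0 − 6 = 1; torsion from ∂_1 factors > 1: none. So H_0 ≅ Z.
H_1: b_1 = 21 − 6 − 13 = 2; torsion from ∂_2 factors > 1: none. So H_1 ≅ Z^2.
H_2: b_2 = 14 − 13 − 0 = 1; torsion from ∂_3 factors > 1: none. So H_2 ≅ Z.

H_0 ≅ Z,  H_1 ≅ Z^2,  H_2 ≅ Z.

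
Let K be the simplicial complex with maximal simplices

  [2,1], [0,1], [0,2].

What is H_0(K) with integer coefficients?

H_0 ≅ Z.

Order the vertices as 0 < 1 < 2. Listing each simplex with vertices in this order, K has dimension 1 with simplices:

  0-simplices (3): [0], [1], [2]
  1-simplices (3): [0,1], [0,2], [1,2]

giving chain groups C_0 ≅ Z^3, C_1 ≅ Z^3.

∂_1: C_1 → C_0 is given by ∂[p,q] = [q] − [p]. For instance
  ∂[0,2] = [2] − [0].
As a 3×3 matrix over Z this has rank 2, with invariant factors (1,1).

Reading off H_k = ker ∂_k / im ∂_{k+1}:

  H_0: rank C_0 − rank ∂_1 = 3 − 2 = 1, and the invariant factors of ∂_1 are all 1, so H_0 ≅ Z.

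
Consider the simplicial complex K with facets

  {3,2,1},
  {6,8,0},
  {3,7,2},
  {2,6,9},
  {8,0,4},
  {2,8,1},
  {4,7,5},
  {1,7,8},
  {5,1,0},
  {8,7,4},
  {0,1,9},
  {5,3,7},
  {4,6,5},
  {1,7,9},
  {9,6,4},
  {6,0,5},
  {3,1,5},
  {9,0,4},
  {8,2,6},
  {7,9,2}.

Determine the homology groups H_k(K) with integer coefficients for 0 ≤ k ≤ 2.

We work with the vertex ordering 0 < 1 < 2 < 3 < 4 < 5 < 6 < 7 < 8 < 9. The simplices of K, each written with vertices in increasing order, are:

  0-simplices (10): [0], [1], [2], [3], [4], [5], [6], [7], [8], [9]
  1-simplices (30): (30 of them)
  2-simplices (20): (20 of them)

giving chain groups C_0 ≅ Z^10, C_1 ≅ Z^30, C_2 ≅ Z^20.

∂_1: C_1 → C_0 maps an edge to its endpoints' difference, ∂[p,q] = q − p.
The 10×30 boundary matrix has rank 9 and Smith normal form diag(1,1,1,1,1,1,1,1,1).

Boundary ∂_2: C_2 → C_1 sends each 2-simplex [p,q,r] to [q,r] − [p,r] + [p,q]. For instance
  ∂[4,6,9] = [6,9] − [4,9] + [4,6],
  ∂[1,7,9] = [7,9] − [1,9] + [1,7].
The resulting 30×20 matrix has rank 20, and its Smith normal form has invariant factors (1,1,1,1,1,1,1,1,1,1,1,1,1,1,1,1,1,1,1,2).

Reading off H_k = ker ∂_k / im ∂_{k+1}:

  H_0: rank C_0 − rank ∂_1 = 10 − 9 = 1, and the invariant factors of ∂_1 are all 1, so H_0 ≅ Z.
  H_1: rank ker ∂_1 − rank ∂_2 = (30 − 9) − 20 = 1, and ∂_2 has invariant factor 2 > 1, so H_1 ≅ Z ⊕ Z/2.
  H_2: rank ker ∂_2 − rank ∂_3 = (20 − 20) − 0 = 0, and there is no ∂_3, so H_2 ≅ 0.

H_0 ≅ Z,  H_1 ≅ Z ⊕ Z/2,  H_2 = 0.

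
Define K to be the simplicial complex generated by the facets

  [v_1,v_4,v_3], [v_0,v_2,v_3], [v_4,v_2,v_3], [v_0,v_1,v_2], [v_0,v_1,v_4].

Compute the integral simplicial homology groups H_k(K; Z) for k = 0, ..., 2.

H_0 = Z,  H_1 = Z,  H_2 = 0.

Fix the vertex order v_0 < v_1 < v_2 < v_3 < v_4 and write every simplex with vertices in increasing order. Then dim K = 2 and the simplices of K are:

  0-simplices (5): [v_0], [v_1], [v_2], [v_3], [v_4]
  1-simplices (10): [v_0,v_1], [v_0,v_2], [v_0,v_3], [v_0,v_4], [v_1,v_2], [v_1,v_3], [v_1,v_4], [v_2,v_3], [v_2,v_4], [v_3,v_4]
  2-simplices (5): [v_0,v_1,v_2], [v_0,v_1,v_4], [v_0,v_2,v_3], [v_1,v_3,v_4], [v_2,v_3,v_4]

giving chain groups C_0 ≅ Z^5, C_1 ≅ Z^10, C_2 ≅ Z^5.

Boundary ∂_1: C_1 → C_0 maps an edge to its endpoints' difference, ∂[p,q] = q − p.
The resulting 5×10 matrix has rank 4, and its Smith normal form has invariant factors (1,1,1,1).

∂_2: C_2 → C_1 acts by ∂[p,q,r] = [q,r] − [p,r] + [p,q]. For instance
  ∂[v_2,v_3,v_4] = [v_3,v_4] − [v_2,v_4] + [v_2,v_3],
  ∂[v_0,v_1,v_4] = [v_1,v_4] − [v_0,v_4] + [v_0,v_1].
As a 10×5 matrix over Z this has rank 5, with invariant factors (1,1,1,1,1).

Reading off H_k = ker ∂_k / im ∂_{k+1}:

  H_0: rank C_0 − rank ∂_1 = 5 − 4 = 1, and the invariant factors of ∂_1 are all 1, so H_0 = Z.
  H_1: rank ker ∂_1 − rank ∂_2 = (10 − 4) − 5 = 1, and the invariant factors of ∂_2 are all 1, so H_1 = Z.
  H_2: rank ker ∂_2 − rank ∂_3 = (5 − 5) − 0 = 0, and there is no ∂_3, so H_2 = 0.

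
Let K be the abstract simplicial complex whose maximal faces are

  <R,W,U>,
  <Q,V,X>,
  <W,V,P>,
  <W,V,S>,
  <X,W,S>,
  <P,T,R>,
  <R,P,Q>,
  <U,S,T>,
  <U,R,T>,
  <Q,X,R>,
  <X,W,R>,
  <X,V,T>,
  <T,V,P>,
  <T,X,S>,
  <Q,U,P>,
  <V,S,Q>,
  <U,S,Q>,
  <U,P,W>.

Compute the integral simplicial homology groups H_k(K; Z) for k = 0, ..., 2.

H_0 ≅ Z,  H_1 ≅ Z × Z/2,  H_2 = 0.

Take the total order P < Q < R < S < T < U < V < W < X on the vertex set. Then K (dimension 2) consists of the simplices:

  0-simplices (9): P, Q, R, S, T, U, V, W, X
  1-simplices (27): PQ, PR, PT, PU, PV, PW, QR, QS, QU, QV, QX, RT, RU, RW, RX, ST, SU, SV, SW, SX, TU, TV, TX, UW, VW, VX, WX
  2-simplices (18): PQR, PQU, PRT, PTV, PUW, PVW, QRX, QSU, QSV, QVX, RTU, RUW, RWX, STU, STX, SVW, SWX, TVX

Hence C_0 ≅ Z^9, C_1 ≅ Z^27, C_2 ≅ Z^18.

∂_1: C_1 → C_0 sends each edge [p,q] (with p < q) to q − p. For instance
  ∂RW = W − R.
This gives a 9×27 integer matrix of rank 8; reducing to Smith normal form yields diagonal entries (1,1,1,1,1,1,1,1).

Boundary ∂_2: C_2 → C_1 sends each 2-simplex [p,q,r] to [q,r] − [p,r] + [p,q]. For instance
  ∂TVX = VX − TX + TV,
  ∂PVW = VW − PW + PV.
The resulting 27×18 matrix has rank 18, and its Smith normal form has invariant factors (1,1,1,1,1,1,1,1,1,1,1,1,1,1,1,1,1,2).

From H_k ≅ ker(∂_k) / im(∂_{k+1}) we obtain:

  H_0: rank C_0 − rank ∂_1 = 9 − 8 = 1, and the invariant factors of ∂_1 are all 1, so H_0 = Z.
  H_1: rank ker ∂_1 − rank ∂_2 = (27 − 8) − 18 = 1, and ∂_2 has invariant factor 2 > 1, so H_1 = Z × Z/2.
  H_2: rank ker ∂_2 − rank ∂_3 = (18 − 18) − 0 = 0, and there is no ∂_3, so H_2 = 0.

(K is a triangulation of the Klein bottle.)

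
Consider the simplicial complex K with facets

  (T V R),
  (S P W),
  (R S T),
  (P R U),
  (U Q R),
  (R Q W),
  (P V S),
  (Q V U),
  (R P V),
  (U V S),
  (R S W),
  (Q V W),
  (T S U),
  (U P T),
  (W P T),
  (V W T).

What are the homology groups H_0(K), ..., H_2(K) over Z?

We work with the vertex ordering P < Q < R < S < T < U < V < W. The simplices of K, each written with vertices in increasing order, are:

  0-simplices (8): P, Q, R, S, T, U, V, W
  1-simplices (24): PR, PS, PT, PU, PV, PW, QR, QU, QV, QW, RS, RT, RU, RV, RW, ST, SU, SV, SW, TU, TV, TW, UV, VW
  2-simplices (16): PRU, PRV, PSV, PSW, PTU, PTW, QRU, QRW, QUV, QVW, RST, RSW, RTV, STU, SUV, TVW

Hence C_0 ≅ Z^8, C_1 ≅ Z^24, C_2 ≅ Z^16.

Boundary ∂_1: C_1 → C_0 maps an edge to its endpoints' difference, ∂[p,q] = q − p. For instance
  ∂RV = V − R.
The 8×24 boundary matrix has rank 7 and Smith normal form diag(1,1,1,1,1,1,1).

The boundary map ∂_2: C_2 → C_1 sends each 2-simplex [p,q,r] to [q,r] − [p,r] + [p,q]. For instance
  ∂QUV = UV − QV + QU,
  ∂PTW = TW − PW + PT.
The resulting 24×16 matrix has rank 15, and its Smith normal form has invariant factors (1,1,1,1,1,1,1,1,1,1,1,1,1,1,1).

Computing H_k = (kernel of ∂_k) / (image of ∂_{k+1}):

  H_0: rank C_0 − rank ∂_1 = 8 − 7 = 1, and the invariant factors of ∂_1 are all 1, so H_0 ≅ Z.
  H_1: rank ker ∂_1 − rank ∂_2 = (24 − 7) − 15 = 2, and the invariant factors of ∂_2 are all 1, so H_1 ≅ Z^2.
  H_2: rank ker ∂_2 − rank ∂_3 = (16 − 15) − 0 = 1, and there is no ∂_3, so H_2 ≅ Z.

H_0 = Z,  H_1 = Z^2,  H_2 = Z.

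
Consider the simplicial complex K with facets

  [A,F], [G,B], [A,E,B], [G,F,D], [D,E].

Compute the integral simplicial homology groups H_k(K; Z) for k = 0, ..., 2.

H_0 ≅ Z,  H_1 ≅ Z^2,  H_2 = 0.

We work with the vertex ordering A < B < D < E < F < G. The simplices of K, each written with vertices in increasing order, are:

  0-simplices (6): A, B, D, E, F, G
  1-simplices (9): AB, AE, AF, BE, BG, DE, DF, DG, FG
  2-simplices (2): ABE, DFG

giving chain groups C_0 ≅ Z^6, C_1 ≅ Z^9, C_2 ≅ Z^2.

The boundary map ∂_1: C_1 → C_0 maps an edge to its endpoints' difference, ∂[p,q] = q − p.
The 6×9 boundary matrix has rank 5 and Smith normal form diag(1,1,1,1,1).

Boundary ∂_2: C_2 → C_1 maps a triangle to the signed sum of its edges. For instance
  ∂DFG = FG − DG + DF,
  ∂ABE = BE − AE + AB.
This gives a 9×2 integer matrix of rank 2; reducing to Smith normal form yields diagonal entries (1,1).

Now H_k = ker ∂_k / im ∂_{k+1}, so:

  H_0: rank C_0 − rank ∂_1 = 6 − 5 = 1, and the invariant factors of ∂_1 are all 1, so H_0 ≅ Z.
  H_1: rank ker ∂_1 − rank ∂_2 = (9 − 5) − 2 = 2, and the invariant factors of ∂_2 are all 1, so H_1 ≅ Z^2.
  H_2: rank ker ∂_2 − rank ∂_3 = (2 − 2) − 0 = 0, and there is no ∂_3, so H_2 ≅ 0.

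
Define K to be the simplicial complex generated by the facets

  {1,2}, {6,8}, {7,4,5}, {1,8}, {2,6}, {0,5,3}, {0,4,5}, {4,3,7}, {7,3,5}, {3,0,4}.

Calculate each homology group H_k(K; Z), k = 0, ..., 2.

Take the total order 0 < 1 < 2 < 3 < 4 < 5 < 6 < 7 < 8 on the vertex set. Then K (dimension 2) consists of the simplices:

  0-simplices (9): [0], [1], [2], [3], [4], [5], [6], [7], [8]
  1-simplices (13): [0,3], [0,4], [0,5], [1,2], [1,8], [2,6], [3,4], [3,5], [3,7], [4,5], [4,7], [5,7], [6,8]
  2-simplices (6): [0,3,4], [0,3,5], [0,4,5], [3,4,7], [3,5,7], [4,5,7]

Hence C_0 ≅ Z^9, C_1 ≅ Z^13, C_2 ≅ Z^6.

Boundary ∂_1: C_1 → C_0 maps an edge to its endpoints' difference, ∂[p,q] = q − p.
This gives a 9×13 integer matrix of rank 7; reducing to Smith normal form yields diagonal entries (1,1,1,1,1,1,1).

∂_2: C_2 → C_1 acts by ∂[p,q,r] = [q,r] − [p,r] + [p,q]. For instance
  ∂[4,5,7] = [5,7] − [4,7] + [4,5],
  ∂[3,5,7] = [5,7] − [3,7] + [3,5].
The resulting 13×6 matrix has rank 5, and its Smith normal form has invariant factors (1,1,1,1,1).

From H_k ≅ ker(∂_k) / im(∂_{k+1}) we obtain:

  H_0: rank C_0 − rank ∂_1 = 9 − 7 = 2, and the invariant factors of ∂_1 are all 1, so H_0 = Z^2.
  H_1: rank ker ∂_1 − rank ∂_2 = (13 − 7) − 5 = 1, and the invariant factors of ∂_2 are all 1, so H_1 = Z.
  H_2: rank ker ∂_2 − rank ∂_3 = (6 − 5) − 0 = 1, and there is no ∂_3, so H_2 = Z.

(K is a triangulation of the disjoint union of the circle S^1 and the 2-sphere S^2.)

H_0 = Z^2,  H_1 = Z,  H_2 = Z.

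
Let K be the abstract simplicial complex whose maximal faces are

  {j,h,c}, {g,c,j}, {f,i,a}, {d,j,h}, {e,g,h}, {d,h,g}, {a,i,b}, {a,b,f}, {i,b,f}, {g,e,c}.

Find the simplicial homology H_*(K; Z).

H_0 = Z^2,  H_1 = Z,  H_2 = Z.

We work with the vertex ordering a < b < c < d < e < f < g < h < i < j. The simplices of K, each written with vertices in increasing order, are:

  0-simplices (10): a, b, c, d, e, f, g, h, i, j
  1-simplices (18): ab, af, ai, bf, bi, ce, cg, ch, cj, dg, dh, dj, eg, eh, fi, gh, gj, hj
  2-simplices (10): abf, abi, afi, bfi, ceg, cgj, chj, dgh, dhj, egh

so the chain groups are C_0 ≅ Z^10, C_1 ≅ Z^18, C_2 ≅ Z^10.

Boundary ∂_1: C_1 → C_0 maps an edge to its endpoints' difference, ∂[p,q] = q − p. For instance
  ∂cj = j − c.
The 10×18 boundary matrix has rank 8 and Smith normal form diag(1,1,1,1,1,1,1,1).

Boundary ∂_2: C_2 → C_1 maps a triangle to the signed sum of its edges. For instance
  ∂chj = hj − cj + ch,
  ∂ceg = eg − cg + ce.
As a 18×10 matrix over Z this has rank 9, with invariant factors (1,1,1,1,1,1,1,1,1).

From H_k ≅ ker(∂_k) / im(∂_{k+1}) we obtain:

  H_0: rank C_0 − rank ∂_1 = 10 − 8 = 2, and the invariant factors of ∂_1 are all 1, so H_0 = Z^2.
  H_1: rank ker ∂_1 − rank ∂_2 = (18 − 8) − 9 = 1, and the invariant factors of ∂_2 are all 1, so H_1 = Z.
  H_2: rank ker ∂_2 − rank ∂_3 = (10 − 9) − 0 = 1, and there is no ∂_3, so H_2 = Z.

As a check, the Euler characteristic is 10 − 18 + 10 = 2, which agrees with 2 − 1 + 1 = 2.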